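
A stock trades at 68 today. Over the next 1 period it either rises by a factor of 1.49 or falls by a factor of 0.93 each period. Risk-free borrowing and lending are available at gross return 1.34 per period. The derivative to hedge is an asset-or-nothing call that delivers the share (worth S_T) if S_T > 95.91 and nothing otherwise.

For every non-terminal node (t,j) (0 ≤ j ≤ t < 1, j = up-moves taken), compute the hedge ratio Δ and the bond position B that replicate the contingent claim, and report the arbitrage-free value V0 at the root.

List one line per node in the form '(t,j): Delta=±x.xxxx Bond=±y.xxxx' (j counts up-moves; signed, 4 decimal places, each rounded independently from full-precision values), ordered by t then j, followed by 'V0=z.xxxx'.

Risk-neutral probability p* = (R−d)/(u−d) = (1.34−0.93)/(1.49−0.93) = 0.7321.
Payoff layer (t=1): V(1,0)=0.0000, V(1,1)=101.3200
(0,0): S=68.0000. Δ = (V_up−V_dn)/(S_up−S_dn) = (101.3200−0.0000)/(101.3200−63.2400) = 2.6607. V = [p*·101.3200 + (1−p*)·0.0000]/1.34 = 55.3587. B = V − Δ·S = -125.5698.
Each (Δ,B) replicates both successor values, so the strategy is self-financing and V0 is arbitrage-free.

(0,0): Delta=2.6607 Bond=-125.5698
V0=55.3587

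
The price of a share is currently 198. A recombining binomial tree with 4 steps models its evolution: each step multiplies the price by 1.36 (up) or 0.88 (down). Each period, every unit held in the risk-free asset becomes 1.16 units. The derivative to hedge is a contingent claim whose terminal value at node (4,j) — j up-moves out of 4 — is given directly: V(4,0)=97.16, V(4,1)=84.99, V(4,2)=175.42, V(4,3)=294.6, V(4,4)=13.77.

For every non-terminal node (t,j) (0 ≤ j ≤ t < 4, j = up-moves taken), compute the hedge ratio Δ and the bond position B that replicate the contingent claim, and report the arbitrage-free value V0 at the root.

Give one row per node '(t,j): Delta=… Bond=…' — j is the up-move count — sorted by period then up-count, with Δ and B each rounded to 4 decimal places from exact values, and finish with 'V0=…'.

No-arbitrage ⇒ martingale measure with p* = (R−d)/(u−d) = 0.5833.
Payoff layer (t=4): V(4,0)=97.1600, V(4,1)=84.9900, V(4,2)=175.4200, V(4,3)=294.6000, V(4,4)=13.7700
  t=3,j=0: stock 134.9315 → up 183.5068 (V=84.9900), down 118.7397 (V=97.1600). Price 77.6386; hedge Δ=-0.1879, bond B=102.9928.
  t=3,j=1: stock 208.5304 → up 283.6014 (V=175.4200), down 183.5068 (V=84.9900). Price 118.7421; hedge Δ=0.9034, bond B=-69.6537.
  t=3,j=2: stock 322.2743 → up 438.2931 (V=294.6000), down 283.6014 (V=175.4200). Price 211.1566; hedge Δ=0.7704, bond B=-37.1351.
  t=3,j=3: stock 498.0603 → up 677.3620 (V=13.7700), down 438.2931 (V=294.6000). Price 112.7435; hedge Δ=-1.1747, bond B=697.8060.
  t=2,j=0: stock 153.3312 → up 208.5304 (V=118.7421), down 134.9315 (V=77.6386). Price 87.5997; hedge Δ=0.5585, bond B=1.9675.
  t=2,j=1: stock 236.9664 → up 322.2743 (V=211.1566), down 208.5304 (V=118.7421). Price 148.8367; hedge Δ=0.8125, bond B=-43.6935.
  t=2,j=2: stock 366.2208 → up 498.0603 (V=112.7435), down 322.2743 (V=211.1566). Price 132.5422; hedge Δ=-0.5598, bond B=337.5695.
  t=1,j=0: stock 174.2400 → up 236.9664 (V=148.8367), down 153.3312 (V=87.5997). Price 106.3114; hedge Δ=0.7322, bond B=-21.2656.
  t=1,j=1: stock 269.2800 → up 366.2208 (V=132.5422), down 236.9664 (V=148.8367). Price 120.1134; hedge Δ=-0.1261, bond B=154.0602.
  t=0,j=0: stock 198.0000 → up 269.2800 (V=120.1134), down 174.2400 (V=106.3114). Price 98.5885; hedge Δ=0.1452, bond B=69.8343.
The time-0 hedge costs 98.5885, which is the no-arbitrage price.

(0,0): Delta=0.1452 Bond=69.8343
(1,0): Delta=0.7322 Bond=-21.2656
(1,1): Delta=-0.1261 Bond=154.0602
(2,0): Delta=0.5585 Bond=1.9675
(2,1): Delta=0.8125 Bond=-43.6935
(2,2): Delta=-0.5598 Bond=337.5695
(3,0): Delta=-0.1879 Bond=102.9928
(3,1): Delta=0.9034 Bond=-69.6537
(3,2): Delta=0.7704 Bond=-37.1351
(3,3): Delta=-1.1747 Bond=697.8060
V0=98.5885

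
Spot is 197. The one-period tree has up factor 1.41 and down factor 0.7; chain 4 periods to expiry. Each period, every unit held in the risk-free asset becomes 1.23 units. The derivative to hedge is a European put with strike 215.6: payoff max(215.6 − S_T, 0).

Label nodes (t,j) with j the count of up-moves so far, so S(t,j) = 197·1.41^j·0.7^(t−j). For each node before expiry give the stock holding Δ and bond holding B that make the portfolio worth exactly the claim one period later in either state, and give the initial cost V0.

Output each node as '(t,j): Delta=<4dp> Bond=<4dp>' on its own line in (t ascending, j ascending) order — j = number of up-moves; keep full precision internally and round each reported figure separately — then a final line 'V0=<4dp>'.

No-arbitrage ⇒ martingale measure with p* = (R−d)/(u−d) = 0.7465.
At expiry t=4: V(4,0)=168.3003, V(4,1)=120.3249, V(4,2)=23.6887, V(4,3)=0.0000, V(4,4)=0.0000
  t=3,j=0: stock 67.5710 → up 95.2751 (V=120.3249), down 47.2997 (V=168.3003). Price 107.7136; hedge Δ=-1.0000, bond B=175.2846.
  t=3,j=1: stock 136.1073 → up 191.9113 (V=23.6887), down 95.2751 (V=120.3249). Price 39.1773; hedge Δ=-1.0000, bond B=175.2846.
  t=3,j=2: stock 274.1590 → up 386.5642 (V=0.0000), down 191.9113 (V=23.6887). Price 4.8826; hedge Δ=-0.1217, bond B=38.2470.
  t=3,j=3: stock 552.2345 → up 778.6507 (V=0.0000), down 386.5642 (V=0.0000). Price 0.0000; hedge Δ=0.0000, bond B=0.0000.
  t=2,j=0: stock 96.5300 → up 136.1073 (V=39.1773), down 67.5710 (V=107.7136). Price 45.9778; hedge Δ=-1.0000, bond B=142.5078.
  t=2,j=1: stock 194.4390 → up 274.1590 (V=4.8826), down 136.1073 (V=39.1773). Price 11.0382; hedge Δ=-0.2484, bond B=59.3406.
  t=2,j=2: stock 391.6557 → up 552.2345 (V=0.0000), down 274.1590 (V=4.8826). Price 1.0064; hedge Δ=-0.0176, bond B=7.8833.
  t=1,j=0: stock 137.9000 → up 194.4390 (V=11.0382), down 96.5300 (V=45.9778). Price 16.1757; hedge Δ=-0.3569, bond B=65.3863.
  t=1,j=1: stock 277.7700 → up 391.6557 (V=1.0064), down 194.4390 (V=11.0382). Price 2.8859; hedge Δ=-0.0509, bond B=17.0153.
  t=0,j=0: stock 197.0000 → up 277.7700 (V=2.8859), down 137.9000 (V=16.1757). Price 5.0855; hedge Δ=-0.0950, bond B=23.8035.
Root portfolio cost Δ·197+B reproduces V0=5.0855.

(0,0): Delta=-0.0950 Bond=23.8035
(1,0): Delta=-0.3569 Bond=65.3863
(1,1): Delta=-0.0509 Bond=17.0153
(2,0): Delta=-1.0000 Bond=142.5078
(2,1): Delta=-0.2484 Bond=59.3406
(2,2): Delta=-0.0176 Bond=7.8833
(3,0): Delta=-1.0000 Bond=175.2846
(3,1): Delta=-1.0000 Bond=175.2846
(3,2): Delta=-0.1217 Bond=38.2470
(3,3): Delta=0.0000 Bond=0.0000
V0=5.0855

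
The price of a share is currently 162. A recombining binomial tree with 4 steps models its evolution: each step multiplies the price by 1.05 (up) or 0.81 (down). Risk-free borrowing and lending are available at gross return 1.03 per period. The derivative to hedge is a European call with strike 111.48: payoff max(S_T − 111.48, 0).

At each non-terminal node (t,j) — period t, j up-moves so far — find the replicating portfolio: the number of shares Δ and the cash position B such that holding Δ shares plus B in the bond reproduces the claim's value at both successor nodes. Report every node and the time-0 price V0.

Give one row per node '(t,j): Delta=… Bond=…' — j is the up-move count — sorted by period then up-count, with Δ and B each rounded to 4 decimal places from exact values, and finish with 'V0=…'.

The replicating-portfolio and risk-neutral prices coincide; use p* = (1.03−0.81)/(1.05−0.81) = 0.9167 for the latter.
Terminal payoffs: V(4,0)=0.0000, V(4,1)=0.0000, V(4,2)=5.7027, V(4,3)=40.4236, V(4,4)=85.4320
Node (3,0) S=86.0934: V=(p*·0.0000+(1−p*)·0.0000)/1.03=0.0000; Δ=(0.0000−0.0000)/(90.3981−69.7357)=0.0000; B=V−Δ·S=0.0000
Node (3,1) S=111.6026: V=(p*·5.7027+(1−p*)·0.0000)/1.03=5.0753; Δ=(5.7027−0.0000)/(117.1827−90.3981)=0.2129; B=V−Δ·S=-18.6862
Node (3,2) S=144.6701: V=(p*·40.4236+(1−p*)·5.7027)/1.03=36.4370; Δ=(40.4236−5.7027)/(151.9036−117.1827)=1.0000; B=V−Δ·S=-108.2330
Node (3,3) S=187.5353: V=(p*·85.4320+(1−p*)·40.4236)/1.03=79.3022; Δ=(85.4320−40.4236)/(196.9120−151.9036)=1.0000; B=V−Δ·S=-108.2330
Node (2,0) S=106.2882: V=(p*·5.0753+(1−p*)·0.0000)/1.03=4.5168; Δ=(5.0753−0.0000)/(111.6026−86.0934)=0.1990; B=V−Δ·S=-16.6301
Node (2,1) S=137.7810: V=(p*·36.4370+(1−p*)·5.0753)/1.03=32.8384; Δ=(36.4370−5.0753)/(144.6701−111.6026)=0.9484; B=V−Δ·S=-97.8357
Node (2,2) S=178.6050: V=(p*·79.3022+(1−p*)·36.4370)/1.03=73.5244; Δ=(79.3022−36.4370)/(187.5353−144.6701)=1.0000; B=V−Δ·S=-105.0806
Node (1,0) S=131.2200: V=(p*·32.8384+(1−p*)·4.5168)/1.03=29.5906; Δ=(32.8384−4.5168)/(137.7810−106.2882)=0.8993; B=V−Δ·S=-88.4161
Node (1,1) S=170.1000: V=(p*·73.5244+(1−p*)·32.8384)/1.03=68.0912; Δ=(73.5244−32.8384)/(178.6050−137.7810)=0.9966; B=V−Δ·S=-101.4338
Node (0,0) S=162.0000: V=(p*·68.0912+(1−p*)·29.5906)/1.03=62.9930; Δ=(68.0912−29.5906)/(170.1000−131.2200)=0.9902; B=V−Δ·S=-97.4262
The time-0 hedge costs 62.9930, which is the no-arbitrage price.

(0,0): Delta=0.9902 Bond=-97.4262
(1,0): Delta=0.8993 Bond=-88.4161
(1,1): Delta=0.9966 Bond=-101.4338
(2,0): Delta=0.1990 Bond=-16.6301
(2,1): Delta=0.9484 Bond=-97.8357
(2,2): Delta=1.0000 Bond=-105.0806
(3,0): Delta=0.0000 Bond=0.0000
(3,1): Delta=0.2129 Bond=-18.6862
(3,2): Delta=1.0000 Bond=-108.2330
(3,3): Delta=1.0000 Bond=-108.2330
V0=62.9930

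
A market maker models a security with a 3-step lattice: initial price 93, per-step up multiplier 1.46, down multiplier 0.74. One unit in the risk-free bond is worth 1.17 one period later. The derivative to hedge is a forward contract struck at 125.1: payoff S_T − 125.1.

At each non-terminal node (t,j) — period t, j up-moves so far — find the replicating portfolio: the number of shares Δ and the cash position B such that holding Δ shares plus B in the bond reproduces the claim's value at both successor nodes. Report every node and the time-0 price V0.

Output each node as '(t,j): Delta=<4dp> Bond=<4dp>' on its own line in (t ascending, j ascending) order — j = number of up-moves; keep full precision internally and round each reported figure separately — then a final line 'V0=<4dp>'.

Under the risk-neutral measure, an up-move has probability p* = (R−d)/(u−d) = 0.5972 and values discount at R = 1.17.
At expiry t=3: V(3,0)=-87.4142, V(3,1)=-50.7469, V(3,2)=21.5967, V(3,3)=164.3286
Node (2,0) S=50.9268: V=(p*·-50.7469+(1−p*)·-87.4142)/1.17=-55.9963; Δ=(-50.7469−-87.4142)/(74.3531−37.6858)=1.0000; B=V−Δ·S=-106.9231
Node (2,1) S=100.4772: V=(p*·21.5967+(1−p*)·-50.7469)/1.17=-6.4459; Δ=(21.5967−-50.7469)/(146.6967−74.3531)=1.0000; B=V−Δ·S=-106.9231
Node (2,2) S=198.2388: V=(p*·164.3286+(1−p*)·21.5967)/1.17=91.3157; Δ=(164.3286−21.5967)/(289.4286−146.6967)=1.0000; B=V−Δ·S=-106.9231
Node (1,0) S=68.8200: V=(p*·-6.4459+(1−p*)·-55.9963)/1.17=-22.5672; Δ=(-6.4459−-55.9963)/(100.4772−50.9268)=1.0000; B=V−Δ·S=-91.3872
Node (1,1) S=135.7800: V=(p*·91.3157+(1−p*)·-6.4459)/1.17=44.3928; Δ=(91.3157−-6.4459)/(198.2388−100.4772)=1.0000; B=V−Δ·S=-91.3872
Node (0,0) S=93.0000: V=(p*·44.3928+(1−p*)·-22.5672)/1.17=14.8912; Δ=(44.3928−-22.5672)/(135.7800−68.8200)=1.0000; B=V−Δ·S=-78.1088
Check: Δ(0,0)·S0 + B(0,0) = 14.8912 = V0.

(0,0): Delta=1.0000 Bond=-78.1088
(1,0): Delta=1.0000 Bond=-91.3872
(1,1): Delta=1.0000 Bond=-91.3872
(2,0): Delta=1.0000 Bond=-106.9231
(2,1): Delta=1.0000 Bond=-106.9231
(2,2): Delta=1.0000 Bond=-106.9231
V0=14.8912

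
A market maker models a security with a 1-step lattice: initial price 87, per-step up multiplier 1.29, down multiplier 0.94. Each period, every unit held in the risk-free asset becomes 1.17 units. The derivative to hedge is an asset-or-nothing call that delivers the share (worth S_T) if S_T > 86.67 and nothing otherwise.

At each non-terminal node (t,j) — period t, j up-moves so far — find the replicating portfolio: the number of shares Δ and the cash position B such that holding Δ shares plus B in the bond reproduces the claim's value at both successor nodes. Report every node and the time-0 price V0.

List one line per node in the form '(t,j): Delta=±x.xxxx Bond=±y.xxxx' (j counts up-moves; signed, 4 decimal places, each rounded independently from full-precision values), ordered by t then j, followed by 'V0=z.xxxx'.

(0,0): Delta=3.6857 Bond=-257.6220
V0=63.0352

No-arbitrage ⇒ martingale measure with p* = (R−d)/(u−d) = 0.6571.
At expiry t=1: V(1,0)=0.0000, V(1,1)=112.2300
  t=0,j=0: stock 87.0000 → up 112.2300 (V=112.2300), down 81.7800 (V=0.0000). Price 63.0352; hedge Δ=3.6857, bond B=-257.6220.
Root portfolio cost Δ·87+B reproduces V0=63.0352.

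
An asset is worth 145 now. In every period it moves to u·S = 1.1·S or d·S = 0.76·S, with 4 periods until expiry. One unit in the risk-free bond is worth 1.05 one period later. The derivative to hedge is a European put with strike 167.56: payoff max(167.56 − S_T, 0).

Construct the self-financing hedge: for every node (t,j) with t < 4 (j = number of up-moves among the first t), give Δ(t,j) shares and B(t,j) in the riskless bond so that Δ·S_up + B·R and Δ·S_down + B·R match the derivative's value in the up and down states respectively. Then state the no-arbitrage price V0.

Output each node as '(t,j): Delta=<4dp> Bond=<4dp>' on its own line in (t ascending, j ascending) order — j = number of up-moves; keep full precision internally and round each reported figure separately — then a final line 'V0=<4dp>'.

The replicating-portfolio and risk-neutral prices coincide; use p* = (1.05−0.76)/(1.1−0.76) = 0.8529 for the latter.
Terminal values V(4,·): V(4,0)=119.1848, V(4,1)=97.5433, V(4,2)=66.2201, V(4,3)=20.8838, V(4,4)=0.0000
Node (3,0) S=63.6515: V=(p*·97.5433+(1−p*)·119.1848)/1.05=95.9294; Δ=(97.5433−119.1848)/(70.0167−48.3752)=-1.0000; B=V−Δ·S=159.5810
Node (3,1) S=92.1272: V=(p*·66.2201+(1−p*)·97.5433)/1.05=67.4538; Δ=(66.2201−97.5433)/(101.3399−70.0167)=-1.0000; B=V−Δ·S=159.5810
Node (3,2) S=133.3420: V=(p*·20.8838+(1−p*)·66.2201)/1.05=26.2390; Δ=(20.8838−66.2201)/(146.6762−101.3399)=-1.0000; B=V−Δ·S=159.5810
Node (3,3) S=192.9950: V=(p*·0.0000+(1−p*)·20.8838)/1.05=2.9249; Δ=(0.0000−20.8838)/(212.2945−146.6762)=-0.3183; B=V−Δ·S=64.3478
Node (2,0) S=83.7520: V=(p*·67.4538+(1−p*)·95.9294)/1.05=68.2299; Δ=(67.4538−95.9294)/(92.1272−63.6515)=-1.0000; B=V−Δ·S=151.9819
Node (2,1) S=121.2200: V=(p*·26.2390+(1−p*)·67.4538)/1.05=30.7619; Δ=(26.2390−67.4538)/(133.3420−92.1272)=-1.0000; B=V−Δ·S=151.9819
Node (2,2) S=175.4500: V=(p*·2.9249+(1−p*)·26.2390)/1.05=6.0509; Δ=(2.9249−26.2390)/(192.9950−133.3420)=-0.3908; B=V−Δ·S=74.6216
Node (1,0) S=110.2000: V=(p*·30.7619+(1−p*)·68.2299)/1.05=34.5446; Δ=(30.7619−68.2299)/(121.2200−83.7520)=-1.0000; B=V−Δ·S=144.7446
Node (1,1) S=159.5000: V=(p*·6.0509+(1−p*)·30.7619)/1.05=9.2237; Δ=(6.0509−30.7619)/(175.4500−121.2200)=-0.4557; B=V−Δ·S=81.9030
Node (0,0) S=145.0000: V=(p*·9.2237+(1−p*)·34.5446)/1.05=12.3308; Δ=(9.2237−34.5446)/(159.5000−110.2000)=-0.5136; B=V−Δ·S=86.8042
The time-0 hedge costs 12.3308, which is the no-arbitrage price.

(0,0): Delta=-0.5136 Bond=86.8042
(1,0): Delta=-1.0000 Bond=144.7446
(1,1): Delta=-0.4557 Bond=81.9030
(2,0): Delta=-1.0000 Bond=151.9819
(2,1): Delta=-1.0000 Bond=151.9819
(2,2): Delta=-0.3908 Bond=74.6216
(3,0): Delta=-1.0000 Bond=159.5810
(3,1): Delta=-1.0000 Bond=159.5810
(3,2): Delta=-1.0000 Bond=159.5810
(3,3): Delta=-0.3183 Bond=64.3478
V0=12.3308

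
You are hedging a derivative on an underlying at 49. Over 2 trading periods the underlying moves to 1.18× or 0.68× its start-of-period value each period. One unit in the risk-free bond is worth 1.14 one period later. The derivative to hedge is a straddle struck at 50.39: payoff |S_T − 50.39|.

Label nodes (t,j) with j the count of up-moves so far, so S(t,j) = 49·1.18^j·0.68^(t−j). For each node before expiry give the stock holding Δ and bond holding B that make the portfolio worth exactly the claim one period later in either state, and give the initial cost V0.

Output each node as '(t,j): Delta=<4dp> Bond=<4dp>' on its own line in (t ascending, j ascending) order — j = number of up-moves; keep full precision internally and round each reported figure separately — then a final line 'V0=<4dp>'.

(0,0): Delta=0.1751 Bond=4.4269
(1,0): Delta=-1.0000 Bond=44.2018
(1,1): Delta=0.2340 Bond=1.6419
V0=13.0079

Since d<R<u, set p* = (R−d)/(u−d) = 0.9200; price each node as the discounted p*-expectation of its children.
Terminal values V(2,·): V(2,0)=27.7324, V(2,1)=11.0724, V(2,2)=17.8376
(1,0): S=33.3200. Δ = (V_up−V_dn)/(S_up−S_dn) = (11.0724−27.7324)/(39.3176−22.6576) = -1.0000. V = [p*·11.0724 + (1−p*)·27.7324]/1.14 = 10.8818. B = V − Δ·S = 44.2018.
(1,1): S=57.8200. Δ = (V_up−V_dn)/(S_up−S_dn) = (17.8376−11.0724)/(68.2276−39.3176) = 0.2340. V = [p*·17.8376 + (1−p*)·11.0724]/1.14 = 15.1723. B = V − Δ·S = 1.6419.
(0,0): S=49.0000. Δ = (V_up−V_dn)/(S_up−S_dn) = (15.1723−10.8818)/(57.8200−33.3200) = 0.1751. V = [p*·15.1723 + (1−p*)·10.8818]/1.14 = 13.0079. B = V − Δ·S = 4.4269.
Each (Δ,B) replicates both successor values, so the strategy is self-financing and V0 is arbitrage-free.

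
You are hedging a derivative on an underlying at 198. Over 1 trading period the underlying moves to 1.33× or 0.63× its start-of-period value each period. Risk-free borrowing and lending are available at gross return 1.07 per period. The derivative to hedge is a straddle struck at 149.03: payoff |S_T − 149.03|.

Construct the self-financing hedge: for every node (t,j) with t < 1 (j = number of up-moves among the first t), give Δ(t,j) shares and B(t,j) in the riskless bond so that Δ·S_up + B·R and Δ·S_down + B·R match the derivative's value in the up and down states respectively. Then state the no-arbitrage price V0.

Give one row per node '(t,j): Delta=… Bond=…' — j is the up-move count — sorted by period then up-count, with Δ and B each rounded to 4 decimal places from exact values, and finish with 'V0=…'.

(0,0): Delta=0.6495 Bond=-53.0168
V0=75.5832

Risk-neutral probability p* = (R−d)/(u−d) = (1.07−0.63)/(1.33−0.63) = 0.6286.
Terminal payoffs: V(1,0)=24.2900, V(1,1)=114.3100
  t=0,j=0: stock 198.0000 → up 263.3400 (V=114.3100), down 124.7400 (V=24.2900). Price 75.5832; hedge Δ=0.6495, bond B=-53.0168.
Check: Δ(0,0)·S0 + B(0,0) = 75.5832 = V0.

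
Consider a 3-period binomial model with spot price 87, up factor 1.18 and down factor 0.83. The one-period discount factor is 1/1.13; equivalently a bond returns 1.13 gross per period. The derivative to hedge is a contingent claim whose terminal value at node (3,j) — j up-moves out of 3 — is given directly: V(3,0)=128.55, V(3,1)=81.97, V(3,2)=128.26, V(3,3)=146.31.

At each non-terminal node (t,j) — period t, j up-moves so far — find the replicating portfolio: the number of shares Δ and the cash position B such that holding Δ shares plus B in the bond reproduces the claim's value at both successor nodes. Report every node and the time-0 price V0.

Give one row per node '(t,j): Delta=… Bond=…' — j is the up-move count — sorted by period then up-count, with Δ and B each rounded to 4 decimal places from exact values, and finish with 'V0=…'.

The replicating-portfolio and risk-neutral prices coincide; use p* = (1.13−0.83)/(1.18−0.83) = 0.8571 for the latter.
Payoff layer (t=3): V(3,0)=128.5500, V(3,1)=81.9700, V(3,2)=128.2600, V(3,3)=146.3100
  t=2,j=0: stock 59.9343 → up 70.7225 (V=81.9700), down 49.7455 (V=128.5500). Price 78.4286; hedge Δ=-2.2205, bond B=211.5143.
  t=2,j=1: stock 85.2078 → up 100.5452 (V=128.2600), down 70.7225 (V=81.9700). Price 107.6523; hedge Δ=1.5522, bond B=-24.6048.
  t=2,j=2: stock 121.1388 → up 142.9438 (V=146.3100), down 100.5452 (V=128.2600). Price 127.1960; hedge Δ=0.4257, bond B=75.6245.
  t=1,j=0: stock 72.2100 → up 85.2078 (V=107.6523), down 59.9343 (V=78.4286). Price 91.5730; hedge Δ=1.1563, bond B=8.0765.
  t=1,j=1: stock 102.6600 → up 121.1388 (V=127.1960), down 85.2078 (V=107.6523). Price 110.0920; hedge Δ=0.5439, bond B=54.2531.
  t=0,j=0: stock 87.0000 → up 102.6600 (V=110.0920), down 72.2100 (V=91.5730). Price 95.0854; hedge Δ=0.6082, bond B=42.1739.
Root portfolio cost Δ·87+B reproduces V0=95.0854.

(0,0): Delta=0.6082 Bond=42.1739
(1,0): Delta=1.1563 Bond=8.0765
(1,1): Delta=0.5439 Bond=54.2531
(2,0): Delta=-2.2205 Bond=211.5143
(2,1): Delta=1.5522 Bond=-24.6048
(2,2): Delta=0.4257 Bond=75.6245
V0=95.0854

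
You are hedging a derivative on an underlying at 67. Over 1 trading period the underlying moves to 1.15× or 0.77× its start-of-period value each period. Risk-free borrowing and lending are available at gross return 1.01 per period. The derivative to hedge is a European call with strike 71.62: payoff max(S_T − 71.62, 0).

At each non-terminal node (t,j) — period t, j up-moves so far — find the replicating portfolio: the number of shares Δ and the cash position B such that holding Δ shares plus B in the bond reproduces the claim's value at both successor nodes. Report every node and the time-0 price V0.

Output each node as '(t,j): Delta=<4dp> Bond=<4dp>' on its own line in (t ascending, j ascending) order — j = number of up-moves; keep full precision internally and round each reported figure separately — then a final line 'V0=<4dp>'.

(0,0): Delta=0.2133 Bond=-10.8940
V0=3.3955

Since d<R<u, set p* = (R−d)/(u−d) = 0.6316; price each node as the discounted p*-expectation of its children.
Terminal values V(1,·): V(1,0)=0.0000, V(1,1)=5.4300
(0,0): S=67.0000. Δ = (V_up−V_dn)/(S_up−S_dn) = (5.4300−0.0000)/(77.0500−51.5900) = 0.2133. V = [p*·5.4300 + (1−p*)·0.0000]/1.01 = 3.3955. B = V − Δ·S = -10.8940.
Root portfolio cost Δ·67+B reproduces V0=3.3955.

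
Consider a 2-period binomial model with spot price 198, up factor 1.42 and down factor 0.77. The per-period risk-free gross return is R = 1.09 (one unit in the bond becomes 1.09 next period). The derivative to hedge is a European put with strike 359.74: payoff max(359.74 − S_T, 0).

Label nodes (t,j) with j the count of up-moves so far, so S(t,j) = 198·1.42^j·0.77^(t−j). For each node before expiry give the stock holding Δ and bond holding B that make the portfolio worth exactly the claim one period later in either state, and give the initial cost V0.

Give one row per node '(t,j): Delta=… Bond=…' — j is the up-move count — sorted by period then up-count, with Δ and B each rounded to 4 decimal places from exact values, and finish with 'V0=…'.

(0,0): Delta=-0.8614 Bond=283.3933
(1,0): Delta=-1.0000 Bond=330.0367
(1,1): Delta=-0.7838 Bond=287.1001
V0=112.8452

Under the risk-neutral measure, an up-move has probability p* = (R−d)/(u−d) = 0.4923 and values discount at R = 1.09.
Terminal values V(2,·): V(2,0)=242.3458, V(2,1)=143.2468, V(2,2)=0.0000
Node (1,0) S=152.4600: V=(p*·143.2468+(1−p*)·242.3458)/1.09=177.5767; Δ=(143.2468−242.3458)/(216.4932−117.3942)=-1.0000; B=V−Δ·S=330.0367
Node (1,1) S=281.1600: V=(p*·0.0000+(1−p*)·143.2468)/1.09=66.7205; Δ=(0.0000−143.2468)/(399.2472−216.4932)=-0.7838; B=V−Δ·S=287.1001
Node (0,0) S=198.0000: V=(p*·66.7205+(1−p*)·177.5767)/1.09=112.8452; Δ=(66.7205−177.5767)/(281.1600−152.4600)=-0.8614; B=V−Δ·S=283.3933
The time-0 hedge costs 112.8452, which is the no-arbitrage price.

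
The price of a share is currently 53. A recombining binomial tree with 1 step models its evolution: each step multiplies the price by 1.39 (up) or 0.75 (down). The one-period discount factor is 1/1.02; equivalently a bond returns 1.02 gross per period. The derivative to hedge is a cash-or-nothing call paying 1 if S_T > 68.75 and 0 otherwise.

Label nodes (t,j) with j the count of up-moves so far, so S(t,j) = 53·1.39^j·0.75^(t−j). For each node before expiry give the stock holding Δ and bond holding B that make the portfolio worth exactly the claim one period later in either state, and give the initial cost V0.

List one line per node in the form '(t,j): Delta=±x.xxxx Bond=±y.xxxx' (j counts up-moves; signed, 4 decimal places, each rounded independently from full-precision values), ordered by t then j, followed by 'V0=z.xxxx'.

Under the risk-neutral measure, an up-move has probability p* = (R−d)/(u−d) = 0.4219 and values discount at R = 1.02.
Terminal values V(1,·): V(1,0)=0.0000, V(1,1)=1.0000
Node (0,0) S=53.0000: V=(p*·1.0000+(1−p*)·0.0000)/1.02=0.4136; Δ=(1.0000−0.0000)/(73.6700−39.7500)=0.0295; B=V−Δ·S=-1.1489
Root portfolio cost Δ·53+B reproduces V0=0.4136.

(0,0): Delta=0.0295 Bond=-1.1489
V0=0.4136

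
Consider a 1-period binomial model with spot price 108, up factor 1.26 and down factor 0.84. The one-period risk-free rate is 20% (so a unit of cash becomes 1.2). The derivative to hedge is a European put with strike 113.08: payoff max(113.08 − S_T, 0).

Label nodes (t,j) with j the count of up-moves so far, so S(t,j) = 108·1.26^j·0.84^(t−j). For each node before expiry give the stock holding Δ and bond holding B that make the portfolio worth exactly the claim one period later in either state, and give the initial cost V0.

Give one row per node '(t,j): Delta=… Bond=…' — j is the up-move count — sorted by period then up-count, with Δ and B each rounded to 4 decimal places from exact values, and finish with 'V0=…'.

Since d<R<u, set p* = (R−d)/(u−d) = 0.8571; price each node as the discounted p*-expectation of its children.
Terminal payoffs: V(1,0)=22.3600, V(1,1)=0.0000
Node (0,0) S=108.0000: V=(p*·0.0000+(1−p*)·22.3600)/1.2=2.6619; Δ=(0.0000−22.3600)/(136.0800−90.7200)=-0.4929; B=V−Δ·S=55.9000
Each (Δ,B) replicates both successor values, so the strategy is self-financing and V0 is arbitrage-free.

(0,0): Delta=-0.4929 Bond=55.9000
V0=2.6619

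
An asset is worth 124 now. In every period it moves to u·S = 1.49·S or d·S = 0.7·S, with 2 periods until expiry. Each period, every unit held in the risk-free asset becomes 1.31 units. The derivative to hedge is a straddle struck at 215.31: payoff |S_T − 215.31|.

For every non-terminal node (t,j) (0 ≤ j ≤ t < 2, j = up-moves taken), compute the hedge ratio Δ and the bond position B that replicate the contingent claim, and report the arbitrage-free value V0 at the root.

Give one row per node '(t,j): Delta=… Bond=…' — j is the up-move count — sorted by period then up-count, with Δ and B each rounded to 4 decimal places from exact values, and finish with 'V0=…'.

Under the risk-neutral measure, an up-move has probability p* = (R−d)/(u−d) = 0.7722 and values discount at R = 1.31.
Terminal values V(2,·): V(2,0)=154.5500, V(2,1)=85.9780, V(2,2)=59.9824
  t=1,j=0: stock 86.8000 → up 129.3320 (V=85.9780), down 60.7600 (V=154.5500). Price 77.5588; hedge Δ=-1.0000, bond B=164.3588.
  t=1,j=1: stock 184.7600 → up 275.2924 (V=59.9824), down 129.3320 (V=85.9780). Price 50.3095; hedge Δ=-0.1781, bond B=83.2153.
  t=0,j=0: stock 124.0000 → up 184.7600 (V=50.3095), down 86.8000 (V=77.5588). Price 43.1437; hedge Δ=-0.2782, bond B=77.6364.
The time-0 hedge costs 43.1437, which is the no-arbitrage price.

(0,0): Delta=-0.2782 Bond=77.6364
(1,0): Delta=-1.0000 Bond=164.3588
(1,1): Delta=-0.1781 Bond=83.2153
V0=43.1437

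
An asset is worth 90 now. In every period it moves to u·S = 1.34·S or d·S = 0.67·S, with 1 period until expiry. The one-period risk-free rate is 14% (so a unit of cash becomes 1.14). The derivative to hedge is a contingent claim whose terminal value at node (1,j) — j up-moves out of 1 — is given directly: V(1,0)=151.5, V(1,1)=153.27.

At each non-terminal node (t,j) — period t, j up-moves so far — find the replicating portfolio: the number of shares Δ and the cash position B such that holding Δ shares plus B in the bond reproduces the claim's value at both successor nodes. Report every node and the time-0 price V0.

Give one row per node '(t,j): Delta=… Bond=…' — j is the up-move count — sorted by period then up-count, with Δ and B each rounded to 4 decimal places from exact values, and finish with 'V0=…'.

No-arbitrage ⇒ martingale measure with p* = (R−d)/(u−d) = 0.7015.
Terminal values V(1,·): V(1,0)=151.5000, V(1,1)=153.2700
Node (0,0) S=90.0000: V=(p*·153.2700+(1−p*)·151.5000)/1.14=133.9839; Δ=(153.2700−151.5000)/(120.6000−60.3000)=0.0294; B=V−Δ·S=131.3421
Each (Δ,B) replicates both successor values, so the strategy is self-financing and V0 is arbitrage-free.

(0,0): Delta=0.0294 Bond=131.3421
V0=133.9839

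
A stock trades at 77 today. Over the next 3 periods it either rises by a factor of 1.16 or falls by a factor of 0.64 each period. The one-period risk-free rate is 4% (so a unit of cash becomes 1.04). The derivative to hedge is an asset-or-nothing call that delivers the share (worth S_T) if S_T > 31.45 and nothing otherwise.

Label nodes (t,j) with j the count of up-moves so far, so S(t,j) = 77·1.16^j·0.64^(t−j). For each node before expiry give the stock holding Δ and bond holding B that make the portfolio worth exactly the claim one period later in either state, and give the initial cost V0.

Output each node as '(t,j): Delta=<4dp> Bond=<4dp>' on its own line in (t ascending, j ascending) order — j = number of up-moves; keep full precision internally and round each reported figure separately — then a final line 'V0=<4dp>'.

No-arbitrage ⇒ martingale measure with p* = (R−d)/(u−d) = 0.7692.
At expiry t=3: V(3,0)=0.0000, V(3,1)=36.5855, V(3,2)=66.3112, V(3,3)=120.1890
  t=2,j=0: stock 31.5392 → up 36.5855 (V=36.5855), down 20.1851 (V=0.0000). Price 27.0603; hedge Δ=2.2308, bond B=-43.2964.
  t=2,j=1: stock 57.1648 → up 66.3112 (V=66.3112), down 36.5855 (V=36.5855). Price 57.1648; hedge Δ=1.0000, bond B=0.0000.
  t=2,j=2: stock 103.6112 → up 120.1890 (V=120.1890), down 66.3112 (V=66.3112). Price 103.6112; hedge Δ=1.0000, bond B=0.0000.
  t=1,j=0: stock 49.2800 → up 57.1648 (V=57.1648), down 31.5392 (V=27.0603). Price 48.2862; hedge Δ=1.1748, bond B=-9.6072.
  t=1,j=1: stock 89.3200 → up 103.6112 (V=103.6112), down 57.1648 (V=57.1648). Price 89.3200; hedge Δ=1.0000, bond B=0.0000.
  t=0,j=0: stock 77.0000 → up 89.3200 (V=89.3200), down 49.2800 (V=48.2862). Price 76.7795; hedge Δ=1.0248, bond B=-2.1318.
Root portfolio cost Δ·77+B reproduces V0=76.7795.

(0,0): Delta=1.0248 Bond=-2.1318
(1,0): Delta=1.1748 Bond=-9.6072
(1,1): Delta=1.0000 Bond=0.0000
(2,0): Delta=2.2308 Bond=-43.2964
(2,1): Delta=1.0000 Bond=0.0000
(2,2): Delta=1.0000 Bond=0.0000
V0=76.7795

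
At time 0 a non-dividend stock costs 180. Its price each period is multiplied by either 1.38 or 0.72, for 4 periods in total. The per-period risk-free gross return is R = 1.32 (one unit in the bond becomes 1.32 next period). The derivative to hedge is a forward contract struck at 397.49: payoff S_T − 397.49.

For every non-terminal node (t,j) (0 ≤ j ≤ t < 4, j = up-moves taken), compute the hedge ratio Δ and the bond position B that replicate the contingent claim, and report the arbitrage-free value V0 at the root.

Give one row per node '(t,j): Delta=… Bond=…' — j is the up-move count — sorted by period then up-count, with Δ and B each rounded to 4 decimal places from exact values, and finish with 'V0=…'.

The replicating-portfolio and risk-neutral prices coincide; use p* = (1.32−0.72)/(1.38−0.72) = 0.9091 for the latter.
Terminal values V(4,·): V(4,0)=-349.1171, V(4,1)=-304.7752, V(4,2)=-219.7866, V(4,3)=-56.8919, V(4,4)=255.3231
(3,0): S=67.1846. Δ = (V_up−V_dn)/(S_up−S_dn) = (-304.7752−-349.1171)/(92.7148−48.3729) = 1.0000. V = [p*·-304.7752 + (1−p*)·-349.1171]/1.32 = -233.9441. B = V − Δ·S = -301.1288.
(3,1): S=128.7706. Δ = (V_up−V_dn)/(S_up−S_dn) = (-219.7866−-304.7752)/(177.7034−92.7148) = 1.0000. V = [p*·-219.7866 + (1−p*)·-304.7752]/1.32 = -172.3582. B = V − Δ·S = -301.1288.
(3,2): S=246.8102. Δ = (V_up−V_dn)/(S_up−S_dn) = (-56.8919−-219.7866)/(340.5981−177.7034) = 1.0000. V = [p*·-56.8919 + (1−p*)·-219.7866]/1.32 = -54.3185. B = V − Δ·S = -301.1288.
(3,3): S=473.0530. Δ = (V_up−V_dn)/(S_up−S_dn) = (255.3231−-56.8919)/(652.8131−340.5981) = 1.0000. V = [p*·255.3231 + (1−p*)·-56.8919]/1.32 = 171.9242. B = V − Δ·S = -301.1288.
(2,0): S=93.3120. Δ = (V_up−V_dn)/(S_up−S_dn) = (-172.3582−-233.9441)/(128.7706−67.1846) = 1.0000. V = [p*·-172.3582 + (1−p*)·-233.9441]/1.32 = -134.8159. B = V − Δ·S = -228.1279.
(2,1): S=178.8480. Δ = (V_up−V_dn)/(S_up−S_dn) = (-54.3185−-172.3582)/(246.8102−128.7706) = 1.0000. V = [p*·-54.3185 + (1−p*)·-172.3582]/1.32 = -49.2799. B = V − Δ·S = -228.1279.
(2,2): S=342.7920. Δ = (V_up−V_dn)/(S_up−S_dn) = (171.9242−-54.3185)/(473.0530−246.8102) = 1.0000. V = [p*·171.9242 + (1−p*)·-54.3185]/1.32 = 114.6641. B = V − Δ·S = -228.1279.
(1,0): S=129.6000. Δ = (V_up−V_dn)/(S_up−S_dn) = (-49.2799−-134.8159)/(178.8480−93.3120) = 1.0000. V = [p*·-49.2799 + (1−p*)·-134.8159]/1.32 = -43.2241. B = V − Δ·S = -172.8241.
(1,1): S=248.4000. Δ = (V_up−V_dn)/(S_up−S_dn) = (114.6641−-49.2799)/(342.7920−178.8480) = 1.0000. V = [p*·114.6641 + (1−p*)·-49.2799]/1.32 = 75.5759. B = V − Δ·S = -172.8241.
(0,0): S=180.0000. Δ = (V_up−V_dn)/(S_up−S_dn) = (75.5759−-43.2241)/(248.4000−129.6000) = 1.0000. V = [p*·75.5759 + (1−p*)·-43.2241]/1.32 = 49.0726. B = V − Δ·S = -130.9274.
Each (Δ,B) replicates both successor values, so the strategy is self-financing and V0 is arbitrage-free.

(0,0): Delta=1.0000 Bond=-130.9274
(1,0): Delta=1.0000 Bond=-172.8241
(1,1): Delta=1.0000 Bond=-172.8241
(2,0): Delta=1.0000 Bond=-228.1279
(2,1): Delta=1.0000 Bond=-228.1279
(2,2): Delta=1.0000 Bond=-228.1279
(3,0): Delta=1.0000 Bond=-301.1288
(3,1): Delta=1.0000 Bond=-301.1288
(3,2): Delta=1.0000 Bond=-301.1288
(3,3): Delta=1.0000 Bond=-301.1288
V0=49.0726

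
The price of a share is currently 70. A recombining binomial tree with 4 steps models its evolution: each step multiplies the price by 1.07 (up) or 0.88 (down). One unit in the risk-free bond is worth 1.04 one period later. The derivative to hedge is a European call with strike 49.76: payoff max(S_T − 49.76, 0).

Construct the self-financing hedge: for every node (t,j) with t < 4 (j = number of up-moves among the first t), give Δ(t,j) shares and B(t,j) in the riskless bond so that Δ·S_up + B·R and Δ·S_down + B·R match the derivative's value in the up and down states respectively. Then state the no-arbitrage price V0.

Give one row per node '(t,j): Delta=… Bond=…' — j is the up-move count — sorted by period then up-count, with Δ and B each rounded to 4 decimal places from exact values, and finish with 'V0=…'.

(0,0): Delta=0.9980 Bond=-42.3876
(1,0): Delta=0.9847 Bond=-43.2652
(1,1): Delta=1.0000 Bond=-44.2365
(2,0): Delta=0.8853 Bond=-39.6088
(2,1): Delta=1.0000 Bond=-46.0059
(2,2): Delta=1.0000 Bond=-46.0059
(3,0): Delta=0.1415 Bond=-5.7104
(3,1): Delta=1.0000 Bond=-47.8462
(3,2): Delta=1.0000 Bond=-47.8462
(3,3): Delta=1.0000 Bond=-47.8462
V0=27.4691

The replicating-portfolio and risk-neutral prices coincide; use p* = (1.04−0.88)/(1.07−0.88) = 0.8421 for the latter.
Payoff layer (t=4): V(4,0)=0.0000, V(4,1)=1.2823, V(4,2)=12.3027, V(4,3)=25.7026, V(4,4)=41.9957
  t=3,j=0: stock 47.7030 → up 51.0423 (V=1.2823), down 41.9787 (V=0.0000). Price 1.0383; hedge Δ=0.1415, bond B=-5.7104.
  t=3,j=1: stock 58.0026 → up 62.0627 (V=12.3027), down 51.0423 (V=1.2823). Price 10.1564; hedge Δ=1.0000, bond B=-47.8462.
  t=3,j=2: stock 70.5258 → up 75.4626 (V=25.7026), down 62.0627 (V=12.3027). Price 22.6797; hedge Δ=1.0000, bond B=-47.8462.
  t=3,j=3: stock 85.7530 → up 91.7557 (V=41.9957), down 75.4626 (V=25.7026). Price 37.9069; hedge Δ=1.0000, bond B=-47.8462.
  t=2,j=0: stock 54.2080 → up 58.0026 (V=10.1564), down 47.7030 (V=1.0383). Price 8.3814; hedge Δ=0.8853, bond B=-39.6088.
  t=2,j=1: stock 65.9120 → up 70.5258 (V=22.6797), down 58.0026 (V=10.1564). Price 19.9061; hedge Δ=1.0000, bond B=-46.0059.
  t=2,j=2: stock 80.1430 → up 85.7530 (V=37.9069), down 70.5258 (V=22.6797). Price 34.1371; hedge Δ=1.0000, bond B=-46.0059.
  t=1,j=0: stock 61.6000 → up 65.9120 (V=19.9061), down 54.2080 (V=8.3814). Price 17.3908; hedge Δ=0.9847, bond B=-43.2652.
  t=1,j=1: stock 74.9000 → up 80.1430 (V=34.1371), down 65.9120 (V=19.9061). Price 30.6635; hedge Δ=1.0000, bond B=-44.2365.
  t=0,j=0: stock 70.0000 → up 74.9000 (V=30.6635), down 61.6000 (V=17.3908). Price 27.4691; hedge Δ=0.9980, bond B=-42.3876.
Each (Δ,B) replicates both successor values, so the strategy is self-financing and V0 is arbitrage-free.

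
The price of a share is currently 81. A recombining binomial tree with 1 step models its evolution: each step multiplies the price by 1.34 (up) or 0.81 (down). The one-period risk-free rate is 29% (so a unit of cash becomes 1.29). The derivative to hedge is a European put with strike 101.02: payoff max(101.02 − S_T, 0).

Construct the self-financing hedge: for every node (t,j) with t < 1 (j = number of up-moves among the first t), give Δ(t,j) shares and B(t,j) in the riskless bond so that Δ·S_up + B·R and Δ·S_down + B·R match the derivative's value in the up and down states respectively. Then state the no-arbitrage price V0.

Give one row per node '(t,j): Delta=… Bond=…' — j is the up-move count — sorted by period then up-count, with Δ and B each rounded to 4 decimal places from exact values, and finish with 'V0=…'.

The replicating-portfolio and risk-neutral prices coincide; use p* = (1.29−0.81)/(1.34−0.81) = 0.9057 for the latter.
At expiry t=1: V(1,0)=35.4100, V(1,1)=0.0000
Node (0,0) S=81.0000: V=(p*·0.0000+(1−p*)·35.4100)/1.29=2.5896; Δ=(0.0000−35.4100)/(108.5400−65.6100)=-0.8248; B=V−Δ·S=69.4009
The time-0 hedge costs 2.5896, which is the no-arbitrage price.

(0,0): Delta=-0.8248 Bond=69.4009
V0=2.5896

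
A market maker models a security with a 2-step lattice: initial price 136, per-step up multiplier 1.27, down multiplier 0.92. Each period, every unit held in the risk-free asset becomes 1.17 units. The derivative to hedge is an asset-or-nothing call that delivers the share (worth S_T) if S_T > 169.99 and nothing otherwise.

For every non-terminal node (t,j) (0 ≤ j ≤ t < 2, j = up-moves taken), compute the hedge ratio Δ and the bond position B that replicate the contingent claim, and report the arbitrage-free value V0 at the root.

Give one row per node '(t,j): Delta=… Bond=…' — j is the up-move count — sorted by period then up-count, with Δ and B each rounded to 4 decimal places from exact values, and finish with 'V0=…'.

Risk-neutral probability p* = (R−d)/(u−d) = (1.17−0.92)/(1.27−0.92) = 0.7143.
Terminal values V(2,·): V(2,0)=0.0000, V(2,1)=0.0000, V(2,2)=219.3544
  t=1,j=0: stock 125.1200 → up 158.9024 (V=0.0000), down 115.1104 (V=0.0000). Price 0.0000; hedge Δ=0.0000, bond B=0.0000.
  t=1,j=1: stock 172.7200 → up 219.3544 (V=219.3544), down 158.9024 (V=0.0000). Price 133.9160; hedge Δ=3.6286, bond B=-492.8109.
  t=0,j=0: stock 136.0000 → up 172.7200 (V=133.9160), down 125.1200 (V=0.0000). Price 81.7558; hedge Δ=2.8134, bond B=-300.8613.
Self-financing check: at every node Δ·S+B equals the discounted successor values.

(0,0): Delta=2.8134 Bond=-300.8613
(1,0): Delta=0.0000 Bond=0.0000
(1,1): Delta=3.6286 Bond=-492.8109
V0=81.7558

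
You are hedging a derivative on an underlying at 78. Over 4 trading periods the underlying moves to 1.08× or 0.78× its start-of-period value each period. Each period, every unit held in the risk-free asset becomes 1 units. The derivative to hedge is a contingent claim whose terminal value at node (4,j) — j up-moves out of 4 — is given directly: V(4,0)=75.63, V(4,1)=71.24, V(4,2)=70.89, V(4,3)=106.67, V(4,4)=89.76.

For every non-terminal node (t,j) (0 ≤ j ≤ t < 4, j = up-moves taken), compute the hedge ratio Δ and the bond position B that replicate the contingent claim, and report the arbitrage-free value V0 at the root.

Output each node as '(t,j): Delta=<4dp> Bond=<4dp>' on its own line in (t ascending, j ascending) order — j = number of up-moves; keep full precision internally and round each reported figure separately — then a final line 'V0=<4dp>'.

(0,0): Delta=0.3669 Bond=62.8202
(1,0): Delta=1.0296 Bond=22.5031
(1,1): Delta=0.1929 Bond=77.4809
(2,0): Delta=-0.1003 Bond=76.1217
(2,1): Delta=1.3264 Bond=3.0055
(2,2): Delta=-0.1048 Bond=104.5629
(3,0): Delta=-0.3953 Bond=87.0440
(3,1): Delta=-0.0228 Bond=72.1500
(3,2): Delta=1.6807 Bond=-22.1380
(3,3): Delta=-0.5737 Bond=150.6360
V0=91.4420

Risk-neutral probability p* = (R−d)/(u−d) = (1−0.78)/(1.08−0.78) = 0.7333.
Terminal values V(4,·): V(4,0)=75.6300, V(4,1)=71.2400, V(4,2)=70.8900, V(4,3)=106.6700, V(4,4)=89.7600
  t=3,j=0: stock 37.0151 → up 39.9763 (V=71.2400), down 28.8717 (V=75.6300). Price 72.4107; hedge Δ=-0.3953, bond B=87.0440.
  t=3,j=1: stock 51.2516 → up 55.3517 (V=70.8900), down 39.9763 (V=71.2400). Price 70.9833; hedge Δ=-0.0228, bond B=72.1500.
  t=3,j=2: stock 70.9638 → up 76.6409 (V=106.6700), down 55.3517 (V=70.8900). Price 97.1287; hedge Δ=1.6807, bond B=-22.1380.
  t=3,j=3: stock 98.2575 → up 106.1181 (V=89.7600), down 76.6409 (V=106.6700). Price 94.2693; hedge Δ=-0.5737, bond B=150.6360.
  t=2,j=0: stock 47.4552 → up 51.2516 (V=70.9833), down 37.0151 (V=72.4107). Price 71.3640; hedge Δ=-0.1003, bond B=76.1217.
  t=2,j=1: stock 65.7072 → up 70.9638 (V=97.1287), down 51.2516 (V=70.9833). Price 90.1566; hedge Δ=1.3264, bond B=3.0055.
  t=2,j=2: stock 90.9792 → up 98.2575 (V=94.2693), down 70.9638 (V=97.1287). Price 95.0318; hedge Δ=-0.1048, bond B=104.5629.
  t=1,j=0: stock 60.8400 → up 65.7072 (V=90.1566), down 47.4552 (V=71.3640). Price 85.1452; hedge Δ=1.0296, bond B=22.5031.
  t=1,j=1: stock 84.2400 → up 90.9792 (V=95.0318), down 65.7072 (V=90.1566). Price 93.7318; hedge Δ=0.1929, bond B=77.4809.
  t=0,j=0: stock 78.0000 → up 84.2400 (V=93.7318), down 60.8400 (V=85.1452). Price 91.4420; hedge Δ=0.3669, bond B=62.8202.
Check: Δ(0,0)·S0 + B(0,0) = 91.4420 = V0.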